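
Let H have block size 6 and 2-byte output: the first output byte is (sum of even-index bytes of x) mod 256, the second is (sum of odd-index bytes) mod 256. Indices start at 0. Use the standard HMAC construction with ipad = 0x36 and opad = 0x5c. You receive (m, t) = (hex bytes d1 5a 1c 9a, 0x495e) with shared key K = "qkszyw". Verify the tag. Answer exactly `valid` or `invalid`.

invalid

Key "qkszyw" = 71 6b 73 7a 79 77 is exactly B = 6 bytes: K' = 71 6b 73 7a 79 77.
K' ⊕ ipad = 47 5d 45 4c 4f 41; K' ⊕ opad = 2d 37 2f 26 25 2b.
Inner hash: even-index sum = 456 mod 256 = 200; odd-index sum = 478 mod 256 = 222 → c8 de.
Outer hash (recomputed tag): even-index sum = 329 mod 256 = 73; odd-index sum = 358 mod 256 = 102 → 49 66.
Recomputed tag = 4966; claimed = 495e → mismatch.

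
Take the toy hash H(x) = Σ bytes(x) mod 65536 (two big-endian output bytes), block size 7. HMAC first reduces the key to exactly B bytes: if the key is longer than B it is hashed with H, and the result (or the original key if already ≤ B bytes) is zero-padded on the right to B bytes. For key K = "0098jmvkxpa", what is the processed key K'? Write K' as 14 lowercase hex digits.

03d20000000000

|K| = 11 > B = 7, so first hash the key.
H(K): sum = 48+48+57+56+106+109+118+107+120+112+97 = 978 → 03 d2.
Zero-pad H(K) = 03 d2 to 7 bytes: K' = 03 d2 00 00 00 00 00.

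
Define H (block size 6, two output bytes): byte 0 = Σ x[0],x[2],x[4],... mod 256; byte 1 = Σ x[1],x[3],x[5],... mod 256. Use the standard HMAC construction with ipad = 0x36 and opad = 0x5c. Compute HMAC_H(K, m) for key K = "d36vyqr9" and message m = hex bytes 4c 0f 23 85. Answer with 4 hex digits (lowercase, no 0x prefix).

Key "d36vyqr9" = 64 33 36 76 79 71 72 39 is 8 bytes > B = 6, so hash it first: H(key) = 85 53, then zero-pad to 6 bytes: K' = 85 53 00 00 00 00.
K' ⊕ ipad = b3 65 36 36 36 36.  K' ⊕ opad = d9 0f 5c 5c 5c 5c.
Inner input = (K'⊕ipad) ∥ m = b3 65 36 36 36 36 ∥ 4c 0f 23 85.
Inner hash: even-index sum = 398 mod 256 = 142; odd-index sum = 357 mod 256 = 101 → 8e 65.
Outer input = (K'⊕opad) ∥ inner = d9 0f 5c 5c 5c 5c ∥ 8e 65.
Outer hash (tag): even-index sum = 543 mod 256 = 31; odd-index sum = 300 mod 256 = 44 → 1f 2c.

1f2c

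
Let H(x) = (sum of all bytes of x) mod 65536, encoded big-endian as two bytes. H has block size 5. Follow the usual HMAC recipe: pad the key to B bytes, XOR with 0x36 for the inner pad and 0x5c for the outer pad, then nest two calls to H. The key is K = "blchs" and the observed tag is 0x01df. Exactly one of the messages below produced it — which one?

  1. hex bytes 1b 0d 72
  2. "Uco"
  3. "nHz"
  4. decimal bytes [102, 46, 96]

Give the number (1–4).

2

Key "blchs" = 62 6c 63 68 73 is exactly B = 5 bytes: K' = 62 6c 63 68 73.
K' ⊕ ipad = 54 5a 55 5e 45; K' ⊕ opad = 3e 30 3f 34 2f.
m1: inner = H(54 5a 55 5e 45 1b 0d 72) = 02 40; tag = H(3e 30 3f 34 2f 02 40) = 0152
m2: inner = H(54 5a 55 5e 45 55 63 6f) = 02 cd; tag = H(3e 30 3f 34 2f 02 cd) = 01df ← matches
m3: inner = H(54 5a 55 5e 45 6e 48 7a) = 02 d6; tag = H(3e 30 3f 34 2f 02 d6) = 01e8
m4: inner = H(54 5a 55 5e 45 66 2e 60) = 02 9a; tag = H(3e 30 3f 34 2f 02 9a) = 01ac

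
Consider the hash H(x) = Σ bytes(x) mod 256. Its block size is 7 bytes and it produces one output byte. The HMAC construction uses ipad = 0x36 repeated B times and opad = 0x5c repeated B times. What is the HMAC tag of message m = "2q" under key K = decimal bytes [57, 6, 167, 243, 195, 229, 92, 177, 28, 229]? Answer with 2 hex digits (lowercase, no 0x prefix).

9b

Key decimal bytes [57, 6, 167, 243, 195, 229, 92, 177, 28, 229] = 39 06 a7 f3 c3 e5 5c b1 1c e5 is 10 bytes > B = 7, so hash it first: H(key) = 8f, then zero-pad to 7 bytes: K' = 8f 00 00 00 00 00 00.
K' ⊕ ipad = b9 36 36 36 36 36 36.  K' ⊕ opad = d3 5c 5c 5c 5c 5c 5c.
Inner input = (K'⊕ipad) ∥ m = b9 36 36 36 36 36 36 ∥ 32 71.
Inner hash: sum = 185+54+54+54+54+54+54+50+113 = 672; mod 256 = 160 → a0.
Outer input = (K'⊕opad) ∥ inner = d3 5c 5c 5c 5c 5c 5c ∥ a0.
Outer hash (tag): sum = 211+92+92+92+92+92+92+160 = 923; mod 256 = 155 → 9b.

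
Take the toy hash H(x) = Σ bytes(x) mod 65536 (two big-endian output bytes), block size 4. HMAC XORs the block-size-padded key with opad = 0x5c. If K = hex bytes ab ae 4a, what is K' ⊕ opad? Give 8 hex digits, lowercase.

Key hex bytes ab ae 4a is 3 bytes ≤ B = 4; zero-pad to 4 bytes: K' = ab ae 4a 00.
XOR each byte with 0x5c: ab⊕5c=f7, ae⊕5c=f2, 4a⊕5c=16, 00⊕5c=5c.

f7f2165c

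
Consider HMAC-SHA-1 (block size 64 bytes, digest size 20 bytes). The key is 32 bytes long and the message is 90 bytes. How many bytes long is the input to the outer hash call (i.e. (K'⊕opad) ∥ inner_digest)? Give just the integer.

84

Key is 32 ≤ 64 bytes, zero-padded: |K'| = 64.
Outer input = (K'⊕opad) ∥ H(inner) → 64 + 20 = 84 bytes.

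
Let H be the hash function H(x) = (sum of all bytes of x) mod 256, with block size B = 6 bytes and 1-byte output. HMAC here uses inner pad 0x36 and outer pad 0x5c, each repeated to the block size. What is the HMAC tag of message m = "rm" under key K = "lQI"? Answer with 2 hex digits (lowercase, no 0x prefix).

Key "lQI" = 6c 51 49 is 3 bytes ≤ B = 6; zero-pad to 6 bytes: K' = 6c 51 49 00 00 00.
K' ⊕ ipad = 5a 67 7f 36 36 36.  K' ⊕ opad = 30 0d 15 5c 5c 5c.
Inner input = (K'⊕ipad) ∥ m = 5a 67 7f 36 36 36 ∥ 72 6d.
Inner hash: sum = 90+103+127+54+54+54+114+109 = 705; mod 256 = 193 → c1.
Outer input = (K'⊕opad) ∥ inner = 30 0d 15 5c 5c 5c ∥ c1.
Outer hash (tag): sum = 48+13+21+92+92+92+193 = 551; mod 256 = 39 → 27.

27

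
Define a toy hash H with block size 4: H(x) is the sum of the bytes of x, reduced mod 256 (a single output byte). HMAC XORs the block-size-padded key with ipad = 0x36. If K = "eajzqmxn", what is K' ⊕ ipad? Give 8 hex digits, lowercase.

58363636

Key "eajzqmxn" = 65 61 6a 7a 71 6d 78 6e is 8 bytes > B = 4, so hash it first: H(key) = 6e, then zero-pad to 4 bytes: K' = 6e 00 00 00.
XOR each byte with 0x36: 6e⊕36=58, 00⊕36=36, 00⊕36=36, 00⊕36=36.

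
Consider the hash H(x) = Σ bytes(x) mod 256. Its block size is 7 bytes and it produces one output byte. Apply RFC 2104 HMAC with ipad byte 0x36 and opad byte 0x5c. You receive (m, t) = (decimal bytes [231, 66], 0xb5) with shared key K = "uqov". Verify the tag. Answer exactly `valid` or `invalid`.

Key "uqov" = 75 71 6f 76 is 4 bytes ≤ B = 7; zero-pad to 7 bytes: K' = 75 71 6f 76 00 00 00.
K' ⊕ ipad = 43 47 59 40 36 36 36; K' ⊕ opad = 29 2d 33 2a 5c 5c 5c.
Inner hash: sum = 67+71+89+64+54+54+54+231+66 = 750; mod 256 = 238 → ee.
Outer hash (recomputed tag): sum = 41+45+51+42+92+92+92+238 = 693; mod 256 = 181 → b5.
Recomputed tag = b5; claimed = b5 → match.

valid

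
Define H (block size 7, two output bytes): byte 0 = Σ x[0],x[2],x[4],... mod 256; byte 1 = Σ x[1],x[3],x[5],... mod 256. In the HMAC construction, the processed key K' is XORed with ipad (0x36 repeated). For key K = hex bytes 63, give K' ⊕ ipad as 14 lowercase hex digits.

Key hex bytes 63 is 1 byte ≤ B = 7; zero-pad to 7 bytes: K' = 63 00 00 00 00 00 00.
XOR each byte with 0x36: 63⊕36=55, 00⊕36=36, 00⊕36=36, 00⊕36=36, 00⊕36=36, 00⊕36=36, 00⊕36=36.

55363636363636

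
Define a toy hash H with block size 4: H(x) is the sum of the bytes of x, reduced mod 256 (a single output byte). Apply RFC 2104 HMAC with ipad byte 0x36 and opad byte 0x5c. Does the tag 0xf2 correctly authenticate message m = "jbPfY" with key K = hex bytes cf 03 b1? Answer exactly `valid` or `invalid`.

invalid

Key hex bytes cf 03 b1 is 3 bytes ≤ B = 4; zero-pad to 4 bytes: K' = cf 03 b1 00.
K' ⊕ ipad = f9 35 87 36; K' ⊕ opad = 93 5f ed 5c.
Inner hash: sum = 249+53+135+54+106+98+80+102+89 = 966; mod 256 = 198 → c6.
Outer hash (recomputed tag): sum = 147+95+237+92+198 = 769; mod 256 = 1 → 01.
Recomputed tag = 01; claimed = f2 → mismatch.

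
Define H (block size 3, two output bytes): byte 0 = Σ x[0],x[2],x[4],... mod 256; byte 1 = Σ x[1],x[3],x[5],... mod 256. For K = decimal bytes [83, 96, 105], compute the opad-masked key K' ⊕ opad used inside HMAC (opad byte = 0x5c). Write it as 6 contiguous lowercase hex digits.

0f3c35

Key decimal bytes [83, 96, 105] = 53 60 69 is exactly B = 3 bytes: K' = 53 60 69.
XOR each byte with 0x5c: 53⊕5c=0f, 60⊕5c=3c, 69⊕5c=35.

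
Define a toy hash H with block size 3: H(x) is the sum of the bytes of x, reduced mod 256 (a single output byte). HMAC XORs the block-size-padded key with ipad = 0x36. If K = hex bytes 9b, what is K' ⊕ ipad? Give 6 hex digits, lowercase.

ad3636

Key hex bytes 9b is 1 byte ≤ B = 3; zero-pad to 3 bytes: K' = 9b 00 00.
XOR each byte with 0x36: 9b⊕36=ad, 00⊕36=36, 00⊕36=36.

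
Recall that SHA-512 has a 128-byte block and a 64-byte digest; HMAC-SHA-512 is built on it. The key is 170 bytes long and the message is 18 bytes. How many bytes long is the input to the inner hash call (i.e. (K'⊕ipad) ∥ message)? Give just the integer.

Key is 170 > 128 bytes, so it is hashed to 64 bytes then zero-padded to 128: |K'| = 128.
Inner input = (K'⊕ipad) ∥ m → 128 + 18 = 146 bytes.

146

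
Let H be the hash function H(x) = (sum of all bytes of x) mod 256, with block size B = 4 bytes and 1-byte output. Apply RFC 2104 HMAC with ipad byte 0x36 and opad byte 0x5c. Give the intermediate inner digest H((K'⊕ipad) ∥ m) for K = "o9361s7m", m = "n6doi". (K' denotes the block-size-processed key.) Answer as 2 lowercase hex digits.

f1

Key "o9361s7m" = 6f 39 33 36 31 73 37 6d is 8 bytes > B = 4, so hash it first: H(key) = 59, then zero-pad to 4 bytes: K' = 59 00 00 00.
K' ⊕ ipad = 6f 36 36 36.
Inner input = 6f 36 36 36 ∥ 6e 36 64 6f 69.
Inner hash: sum = 111+54+54+54+110+54+100+111+105 = 753; mod 256 = 241 → f1.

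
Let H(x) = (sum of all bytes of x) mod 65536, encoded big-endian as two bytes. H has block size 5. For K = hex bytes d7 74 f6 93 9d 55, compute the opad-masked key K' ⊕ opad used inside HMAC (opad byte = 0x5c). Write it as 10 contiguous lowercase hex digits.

5f9a5c5c5c

Key hex bytes d7 74 f6 93 9d 55 is 6 bytes > B = 5, so hash it first: H(key) = 03 c6, then zero-pad to 5 bytes: K' = 03 c6 00 00 00.
XOR each byte with 0x5c: 03⊕5c=5f, c6⊕5c=9a, 00⊕5c=5c, 00⊕5c=5c, 00⊕5c=5c.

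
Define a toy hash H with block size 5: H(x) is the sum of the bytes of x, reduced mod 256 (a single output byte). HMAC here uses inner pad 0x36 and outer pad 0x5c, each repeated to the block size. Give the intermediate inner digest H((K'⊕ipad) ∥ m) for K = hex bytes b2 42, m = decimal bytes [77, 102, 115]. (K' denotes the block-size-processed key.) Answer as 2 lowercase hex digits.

c0

Key hex bytes b2 42 is 2 bytes ≤ B = 5; zero-pad to 5 bytes: K' = b2 42 00 00 00.
K' ⊕ ipad = 84 74 36 36 36.
Inner input = 84 74 36 36 36 ∥ 4d 66 73.
Inner hash: sum = 132+116+54+54+54+77+102+115 = 704; mod 256 = 192 → c0.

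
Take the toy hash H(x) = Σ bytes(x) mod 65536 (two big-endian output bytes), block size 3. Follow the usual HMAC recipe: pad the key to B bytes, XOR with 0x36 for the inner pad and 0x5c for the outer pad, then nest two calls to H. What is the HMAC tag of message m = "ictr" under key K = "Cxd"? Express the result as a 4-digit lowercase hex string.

0144

Key "Cxd" = 43 78 64 is exactly B = 3 bytes: K' = 43 78 64.
K' ⊕ ipad = 75 4e 52.  K' ⊕ opad = 1f 24 38.
Inner input = (K'⊕ipad) ∥ m = 75 4e 52 ∥ 69 63 74 72.
Inner hash: sum = 117+78+82+105+99+116+114 = 711 → 02 c7.
Outer input = (K'⊕opad) ∥ inner = 1f 24 38 ∥ 02 c7.
Outer hash (tag): sum = 31+36+56+2+199 = 324 → 01 44.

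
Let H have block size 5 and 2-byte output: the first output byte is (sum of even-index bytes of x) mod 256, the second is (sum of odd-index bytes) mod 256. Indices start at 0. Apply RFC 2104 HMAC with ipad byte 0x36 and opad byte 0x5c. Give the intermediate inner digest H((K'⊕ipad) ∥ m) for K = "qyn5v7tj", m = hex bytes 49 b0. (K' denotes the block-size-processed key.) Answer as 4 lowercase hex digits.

1bf8

Key "qyn5v7tj" = 71 79 6e 35 76 37 74 6a is 8 bytes > B = 5, so hash it first: H(key) = c9 4f, then zero-pad to 5 bytes: K' = c9 4f 00 00 00.
K' ⊕ ipad = ff 79 36 36 36.
Inner input = ff 79 36 36 36 ∥ 49 b0.
Inner hash: even-index sum = 539 mod 256 = 27; odd-index sum = 248 mod 256 = 248 → 1b f8.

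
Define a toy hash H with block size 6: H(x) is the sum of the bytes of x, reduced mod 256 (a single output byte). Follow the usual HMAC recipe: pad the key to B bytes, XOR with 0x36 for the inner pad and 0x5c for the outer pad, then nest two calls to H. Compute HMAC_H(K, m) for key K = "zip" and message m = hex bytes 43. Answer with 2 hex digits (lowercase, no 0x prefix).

71

Key "zip" = 7a 69 70 is 3 bytes ≤ B = 6; zero-pad to 6 bytes: K' = 7a 69 70 00 00 00.
K' ⊕ ipad = 4c 5f 46 36 36 36.  K' ⊕ opad = 26 35 2c 5c 5c 5c.
Inner input = (K'⊕ipad) ∥ m = 4c 5f 46 36 36 36 ∥ 43.
Inner hash: sum = 76+95+70+54+54+54+67 = 470; mod 256 = 214 → d6.
Outer input = (K'⊕opad) ∥ inner = 26 35 2c 5c 5c 5c ∥ d6.
Outer hash (tag): sum = 38+53+44+92+92+92+214 = 625; mod 256 = 113 → 71.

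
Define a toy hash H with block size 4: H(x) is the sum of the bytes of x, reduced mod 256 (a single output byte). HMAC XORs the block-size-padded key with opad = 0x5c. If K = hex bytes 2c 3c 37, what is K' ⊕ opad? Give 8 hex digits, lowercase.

Key hex bytes 2c 3c 37 is 3 bytes ≤ B = 4; zero-pad to 4 bytes: K' = 2c 3c 37 00.
XOR each byte with 0x5c: 2c⊕5c=70, 3c⊕5c=60, 37⊕5c=6b, 00⊕5c=5c.

70606b5c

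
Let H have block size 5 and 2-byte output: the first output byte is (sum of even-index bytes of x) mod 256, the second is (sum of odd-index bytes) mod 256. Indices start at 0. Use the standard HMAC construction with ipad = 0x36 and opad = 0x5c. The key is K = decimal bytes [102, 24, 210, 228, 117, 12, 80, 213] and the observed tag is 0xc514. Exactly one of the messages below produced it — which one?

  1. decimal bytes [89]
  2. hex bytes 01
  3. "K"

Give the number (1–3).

3

Key decimal bytes [102, 24, 210, 228, 117, 12, 80, 213] = 66 18 d2 e4 75 0c 50 d5 is 8 bytes > B = 5, so hash it first: H(key) = fd dd, then zero-pad to 5 bytes: K' = fd dd 00 00 00.
K' ⊕ ipad = cb eb 36 36 36; K' ⊕ opad = a1 81 5c 5c 5c.
m1: inner = H(cb eb 36 36 36 59) = 37 7a; tag = H(a1 81 5c 5c 5c 37 7a) = d314
m2: inner = H(cb eb 36 36 36 01) = 37 22; tag = H(a1 81 5c 5c 5c 37 22) = 7b14
m3: inner = H(cb eb 36 36 36 4b) = 37 6c; tag = H(a1 81 5c 5c 5c 37 6c) = c514 ← matches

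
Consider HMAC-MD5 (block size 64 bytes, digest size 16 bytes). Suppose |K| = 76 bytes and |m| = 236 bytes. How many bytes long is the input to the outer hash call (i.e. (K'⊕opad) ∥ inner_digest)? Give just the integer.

80

Key is 76 > 64 bytes, so it is hashed to 16 bytes then zero-padded to 64: |K'| = 64.
Outer input = (K'⊕opad) ∥ H(inner) → 64 + 16 = 80 bytes.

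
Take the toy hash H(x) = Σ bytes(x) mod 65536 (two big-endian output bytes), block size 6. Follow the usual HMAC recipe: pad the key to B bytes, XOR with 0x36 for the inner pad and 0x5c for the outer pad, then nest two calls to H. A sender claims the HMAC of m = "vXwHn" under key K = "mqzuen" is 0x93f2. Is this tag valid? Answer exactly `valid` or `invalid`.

invalid

Key "mqzuen" = 6d 71 7a 75 65 6e is exactly B = 6 bytes: K' = 6d 71 7a 75 65 6e.
K' ⊕ ipad = 5b 47 4c 43 53 58; K' ⊕ opad = 31 2d 26 29 39 32.
Inner hash: sum = 91+71+76+67+83+88+118+88+119+72+110 = 983 → 03 d7.
Outer hash (recomputed tag): sum = 49+45+38+41+57+50+3+215 = 498 → 01 f2.
Recomputed tag = 01f2; claimed = 93f2 → mismatch.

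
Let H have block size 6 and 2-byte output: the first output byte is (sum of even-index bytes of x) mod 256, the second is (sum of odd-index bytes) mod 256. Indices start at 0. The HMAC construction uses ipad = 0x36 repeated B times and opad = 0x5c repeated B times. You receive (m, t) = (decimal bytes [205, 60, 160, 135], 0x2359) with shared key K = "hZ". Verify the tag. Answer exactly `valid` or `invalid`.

valid

Key "hZ" = 68 5a is 2 bytes ≤ B = 6; zero-pad to 6 bytes: K' = 68 5a 00 00 00 00.
K' ⊕ ipad = 5e 6c 36 36 36 36; K' ⊕ opad = 34 06 5c 5c 5c 5c.
Inner hash: even-index sum = 567 mod 256 = 55; odd-index sum = 411 mod 256 = 155 → 37 9b.
Outer hash (recomputed tag): even-index sum = 291 mod 256 = 35; odd-index sum = 345 mod 256 = 89 → 23 59.
Recomputed tag = 2359; claimed = 2359 → match.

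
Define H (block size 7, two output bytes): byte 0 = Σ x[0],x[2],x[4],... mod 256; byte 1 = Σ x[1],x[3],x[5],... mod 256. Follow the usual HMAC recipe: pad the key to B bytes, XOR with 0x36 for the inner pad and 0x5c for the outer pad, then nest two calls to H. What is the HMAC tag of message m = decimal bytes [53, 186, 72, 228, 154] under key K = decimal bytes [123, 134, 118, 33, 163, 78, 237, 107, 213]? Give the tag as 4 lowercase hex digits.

Key decimal bytes [123, 134, 118, 33, 163, 78, 237, 107, 213] = 7b 86 76 21 a3 4e ed 6b d5 is 9 bytes > B = 7, so hash it first: H(key) = 56 60, then zero-pad to 7 bytes: K' = 56 60 00 00 00 00 00.
K' ⊕ ipad = 60 56 36 36 36 36 36.  K' ⊕ opad = 0a 3c 5c 5c 5c 5c 5c.
Inner input = (K'⊕ipad) ∥ m = 60 56 36 36 36 36 36 ∥ 35 ba 48 e4 9a.
Inner hash: even-index sum = 672 mod 256 = 160; odd-index sum = 473 mod 256 = 217 → a0 d9.
Outer input = (K'⊕opad) ∥ inner = 0a 3c 5c 5c 5c 5c 5c ∥ a0 d9.
Outer hash (tag): even-index sum = 503 mod 256 = 247; odd-index sum = 404 mod 256 = 148 → f7 94.

f794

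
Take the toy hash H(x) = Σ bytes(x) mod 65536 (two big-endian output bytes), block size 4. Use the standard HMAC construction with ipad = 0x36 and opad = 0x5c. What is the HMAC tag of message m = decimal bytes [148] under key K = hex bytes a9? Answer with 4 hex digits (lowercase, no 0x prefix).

Key hex bytes a9 is 1 byte ≤ B = 4; zero-pad to 4 bytes: K' = a9 00 00 00.
K' ⊕ ipad = 9f 36 36 36.  K' ⊕ opad = f5 5c 5c 5c.
Inner input = (K'⊕ipad) ∥ m = 9f 36 36 36 ∥ 94.
Inner hash: sum = 159+54+54+54+148 = 469 → 01 d5.
Outer input = (K'⊕opad) ∥ inner = f5 5c 5c 5c ∥ 01 d5.
Outer hash (tag): sum = 245+92+92+92+1+213 = 735 → 02 df.

02df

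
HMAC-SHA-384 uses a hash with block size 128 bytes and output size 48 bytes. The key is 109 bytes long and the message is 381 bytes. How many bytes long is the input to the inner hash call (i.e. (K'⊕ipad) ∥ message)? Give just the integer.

Key is 109 ≤ 128 bytes, zero-padded: |K'| = 128.
Inner input = (K'⊕ipad) ∥ m → 128 + 381 = 509 bytes.

509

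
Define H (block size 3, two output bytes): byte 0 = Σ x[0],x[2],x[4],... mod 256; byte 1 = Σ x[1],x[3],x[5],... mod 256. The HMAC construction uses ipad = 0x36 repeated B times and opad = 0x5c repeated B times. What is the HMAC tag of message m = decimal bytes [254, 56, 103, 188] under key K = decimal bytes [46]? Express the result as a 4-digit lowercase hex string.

Key decimal bytes [46] = 2e is 1 byte ≤ B = 3; zero-pad to 3 bytes: K' = 2e 00 00.
K' ⊕ ipad = 18 36 36.  K' ⊕ opad = 72 5c 5c.
Inner input = (K'⊕ipad) ∥ m = 18 36 36 ∥ fe 38 67 bc.
Inner hash: even-index sum = 322 mod 256 = 66; odd-index sum = 411 mod 256 = 155 → 42 9b.
Outer input = (K'⊕opad) ∥ inner = 72 5c 5c ∥ 42 9b.
Outer hash (tag): even-index sum = 361 mod 256 = 105; odd-index sum = 158 mod 256 = 158 → 69 9e.

699e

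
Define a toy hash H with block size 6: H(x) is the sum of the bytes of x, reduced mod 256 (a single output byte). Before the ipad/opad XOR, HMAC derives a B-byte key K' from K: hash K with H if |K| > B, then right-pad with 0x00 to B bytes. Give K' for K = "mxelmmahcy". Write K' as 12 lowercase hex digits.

|K| = 10 > B = 6, so first hash the key.
H(K): sum = 109+120+101+108+109+109+97+104+99+121 = 1077; mod 256 = 53 → 35.
Zero-pad H(K) = 35 to 6 bytes: K' = 35 00 00 00 00 00.

350000000000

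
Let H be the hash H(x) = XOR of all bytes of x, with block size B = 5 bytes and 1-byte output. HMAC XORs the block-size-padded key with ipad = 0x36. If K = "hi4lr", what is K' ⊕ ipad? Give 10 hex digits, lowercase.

Key "hi4lr" = 68 69 34 6c 72 is exactly B = 5 bytes: K' = 68 69 34 6c 72.
XOR each byte with 0x36: 68⊕36=5e, 69⊕36=5f, 34⊕36=02, 6c⊕36=5a, 72⊕36=44.

5e5f025a44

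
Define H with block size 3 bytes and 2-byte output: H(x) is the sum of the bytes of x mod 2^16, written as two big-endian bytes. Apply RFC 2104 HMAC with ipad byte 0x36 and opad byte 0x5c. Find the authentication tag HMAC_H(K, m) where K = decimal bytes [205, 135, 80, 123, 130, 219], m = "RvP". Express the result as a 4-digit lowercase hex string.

01a9

Key decimal bytes [205, 135, 80, 123, 130, 219] = cd 87 50 7b 82 db is 6 bytes > B = 3, so hash it first: H(key) = 03 7c, then zero-pad to 3 bytes: K' = 03 7c 00.
K' ⊕ ipad = 35 4a 36.  K' ⊕ opad = 5f 20 5c.
Inner input = (K'⊕ipad) ∥ m = 35 4a 36 ∥ 52 76 50.
Inner hash: sum = 53+74+54+82+118+80 = 461 → 01 cd.
Outer input = (K'⊕opad) ∥ inner = 5f 20 5c ∥ 01 cd.
Outer hash (tag): sum = 95+32+92+1+205 = 425 → 01 a9.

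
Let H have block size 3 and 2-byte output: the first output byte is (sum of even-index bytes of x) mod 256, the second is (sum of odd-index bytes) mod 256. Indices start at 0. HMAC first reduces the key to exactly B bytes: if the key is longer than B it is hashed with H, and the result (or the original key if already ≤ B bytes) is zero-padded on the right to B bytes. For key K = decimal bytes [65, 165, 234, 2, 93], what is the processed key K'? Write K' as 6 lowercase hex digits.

|K| = 5 > B = 3, so first hash the key.
H(K): even-index sum = 392 mod 256 = 136; odd-index sum = 167 mod 256 = 167 → 88 a7.
Zero-pad H(K) = 88 a7 to 3 bytes: K' = 88 a7 00.

88a700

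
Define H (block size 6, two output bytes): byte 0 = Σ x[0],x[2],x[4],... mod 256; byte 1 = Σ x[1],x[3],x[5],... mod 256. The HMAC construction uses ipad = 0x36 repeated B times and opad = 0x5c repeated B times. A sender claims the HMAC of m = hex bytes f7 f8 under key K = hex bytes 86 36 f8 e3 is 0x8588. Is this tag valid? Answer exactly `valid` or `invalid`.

valid

Key hex bytes 86 36 f8 e3 is 4 bytes ≤ B = 6; zero-pad to 6 bytes: K' = 86 36 f8 e3 00 00.
K' ⊕ ipad = b0 00 ce d5 36 36; K' ⊕ opad = da 6a a4 bf 5c 5c.
Inner hash: even-index sum = 683 mod 256 = 171; odd-index sum = 515 mod 256 = 3 → ab 03.
Outer hash (recomputed tag): even-index sum = 645 mod 256 = 133; odd-index sum = 392 mod 256 = 136 → 85 88.
Recomputed tag = 8588; claimed = 8588 → match.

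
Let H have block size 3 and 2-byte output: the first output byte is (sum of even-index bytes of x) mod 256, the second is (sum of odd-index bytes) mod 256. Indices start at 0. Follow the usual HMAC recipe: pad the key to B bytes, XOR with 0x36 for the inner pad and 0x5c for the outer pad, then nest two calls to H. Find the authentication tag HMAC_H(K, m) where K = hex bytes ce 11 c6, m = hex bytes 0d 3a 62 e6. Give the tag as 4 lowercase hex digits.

Key hex bytes ce 11 c6 is exactly B = 3 bytes: K' = ce 11 c6.
K' ⊕ ipad = f8 27 f0.  K' ⊕ opad = 92 4d 9a.
Inner input = (K'⊕ipad) ∥ m = f8 27 f0 ∥ 0d 3a 62 e6.
Inner hash: even-index sum = 776 mod 256 = 8; odd-index sum = 150 mod 256 = 150 → 08 96.
Outer input = (K'⊕opad) ∥ inner = 92 4d 9a ∥ 08 96.
Outer hash (tag): even-index sum = 450 mod 256 = 194; odd-index sum = 85 mod 256 = 85 → c2 55.

c255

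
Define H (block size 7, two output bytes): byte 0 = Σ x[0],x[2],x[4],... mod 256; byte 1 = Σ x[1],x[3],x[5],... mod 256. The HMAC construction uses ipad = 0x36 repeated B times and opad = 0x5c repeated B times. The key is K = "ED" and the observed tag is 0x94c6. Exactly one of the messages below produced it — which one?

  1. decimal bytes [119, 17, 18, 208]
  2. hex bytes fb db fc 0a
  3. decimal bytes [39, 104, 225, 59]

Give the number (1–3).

Key "ED" = 45 44 is 2 bytes ≤ B = 7; zero-pad to 7 bytes: K' = 45 44 00 00 00 00 00.
K' ⊕ ipad = 73 72 36 36 36 36 36; K' ⊕ opad = 19 18 5c 5c 5c 5c 5c.
m1: inner = H(73 72 36 36 36 36 36 77 11 12 d0) = f6 67; tag = H(19 18 5c 5c 5c 5c 5c f6 67) = 94c6 ← matches
m2: inner = H(73 72 36 36 36 36 36 fb db fc 0a) = fa d5; tag = H(19 18 5c 5c 5c 5c 5c fa d5) = 02ca
m3: inner = H(73 72 36 36 36 36 36 27 68 e1 3b) = b8 e6; tag = H(19 18 5c 5c 5c 5c 5c b8 e6) = 1388

1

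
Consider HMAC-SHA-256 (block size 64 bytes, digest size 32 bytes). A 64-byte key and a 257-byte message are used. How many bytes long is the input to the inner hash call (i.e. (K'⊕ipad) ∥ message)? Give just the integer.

321

Key is 64 ≤ 64 bytes, zero-padded: |K'| = 64.
Inner input = (K'⊕ipad) ∥ m → 64 + 257 = 321 bytes.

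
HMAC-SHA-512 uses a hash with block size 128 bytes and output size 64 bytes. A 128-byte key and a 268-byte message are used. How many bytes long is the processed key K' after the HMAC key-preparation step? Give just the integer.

Key is 128 ≤ 128 bytes, zero-padded: |K'| = 128.

128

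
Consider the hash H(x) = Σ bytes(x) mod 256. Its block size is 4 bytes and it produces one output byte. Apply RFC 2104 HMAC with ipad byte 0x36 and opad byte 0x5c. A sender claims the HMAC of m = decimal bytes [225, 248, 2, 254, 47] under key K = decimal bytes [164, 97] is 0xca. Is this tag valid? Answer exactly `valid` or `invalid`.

invalid

Key decimal bytes [164, 97] = a4 61 is 2 bytes ≤ B = 4; zero-pad to 4 bytes: K' = a4 61 00 00.
K' ⊕ ipad = 92 57 36 36; K' ⊕ opad = f8 3d 5c 5c.
Inner hash: sum = 146+87+54+54+225+248+2+254+47 = 1117; mod 256 = 93 → 5d.
Outer hash (recomputed tag): sum = 248+61+92+92+93 = 586; mod 256 = 74 → 4a.
Recomputed tag = 4a; claimed = ca → mismatch.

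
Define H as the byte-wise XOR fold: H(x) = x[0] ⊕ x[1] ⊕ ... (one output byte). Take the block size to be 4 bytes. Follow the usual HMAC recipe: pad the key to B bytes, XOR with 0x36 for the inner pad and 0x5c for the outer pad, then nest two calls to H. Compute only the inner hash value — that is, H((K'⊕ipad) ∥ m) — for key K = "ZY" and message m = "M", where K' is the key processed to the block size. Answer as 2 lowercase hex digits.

4e

Key "ZY" = 5a 59 is 2 bytes ≤ B = 4; zero-pad to 4 bytes: K' = 5a 59 00 00.
K' ⊕ ipad = 6c 6f 36 36.
Inner input = 6c 6f 36 36 ∥ 4d.
Inner hash: XOR 6c⊕6f⊕36⊕36⊕4d = 4e.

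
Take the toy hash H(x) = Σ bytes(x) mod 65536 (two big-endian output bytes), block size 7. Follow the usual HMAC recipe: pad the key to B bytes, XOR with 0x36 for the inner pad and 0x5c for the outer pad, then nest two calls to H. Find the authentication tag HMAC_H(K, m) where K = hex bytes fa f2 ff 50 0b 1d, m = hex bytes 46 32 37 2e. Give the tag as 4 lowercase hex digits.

Key hex bytes fa f2 ff 50 0b 1d is 6 bytes ≤ B = 7; zero-pad to 7 bytes: K' = fa f2 ff 50 0b 1d 00.
K' ⊕ ipad = cc c4 c9 66 3d 2b 36.  K' ⊕ opad = a6 ae a3 0c 57 41 5c.
Inner input = (K'⊕ipad) ∥ m = cc c4 c9 66 3d 2b 36 ∥ 46 32 37 2e.
Inner hash: sum = 204+196+201+102+61+43+54+70+50+55+46 = 1082 → 04 3a.
Outer input = (K'⊕opad) ∥ inner = a6 ae a3 0c 57 41 5c ∥ 04 3a.
Outer hash (tag): sum = 166+174+163+12+87+65+92+4+58 = 821 → 03 35.

0335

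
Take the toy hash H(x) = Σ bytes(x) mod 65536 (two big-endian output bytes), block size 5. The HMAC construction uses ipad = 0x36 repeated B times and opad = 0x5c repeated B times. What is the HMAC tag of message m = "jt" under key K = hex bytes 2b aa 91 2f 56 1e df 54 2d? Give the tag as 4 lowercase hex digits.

Key hex bytes 2b aa 91 2f 56 1e df 54 2d is 9 bytes > B = 5, so hash it first: H(key) = 03 69, then zero-pad to 5 bytes: K' = 03 69 00 00 00.
K' ⊕ ipad = 35 5f 36 36 36.  K' ⊕ opad = 5f 35 5c 5c 5c.
Inner input = (K'⊕ipad) ∥ m = 35 5f 36 36 36 ∥ 6a 74.
Inner hash: sum = 53+95+54+54+54+106+116 = 532 → 02 14.
Outer input = (K'⊕opad) ∥ inner = 5f 35 5c 5c 5c ∥ 02 14.
Outer hash (tag): sum = 95+53+92+92+92+2+20 = 446 → 01 be.

01be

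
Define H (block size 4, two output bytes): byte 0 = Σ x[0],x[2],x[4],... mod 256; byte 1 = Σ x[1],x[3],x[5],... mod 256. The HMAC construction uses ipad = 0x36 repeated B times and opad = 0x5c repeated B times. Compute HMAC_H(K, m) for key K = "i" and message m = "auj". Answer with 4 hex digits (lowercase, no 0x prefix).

f199

Key "i" = 69 is 1 byte ≤ B = 4; zero-pad to 4 bytes: K' = 69 00 00 00.
K' ⊕ ipad = 5f 36 36 36.  K' ⊕ opad = 35 5c 5c 5c.
Inner input = (K'⊕ipad) ∥ m = 5f 36 36 36 ∥ 61 75 6a.
Inner hash: even-index sum = 352 mod 256 = 96; odd-index sum = 225 mod 256 = 225 → 60 e1.
Outer input = (K'⊕opad) ∥ inner = 35 5c 5c 5c ∥ 60 e1.
Outer hash (tag): even-index sum = 241 mod 256 = 241; odd-index sum = 409 mod 256 = 153 → f1 99.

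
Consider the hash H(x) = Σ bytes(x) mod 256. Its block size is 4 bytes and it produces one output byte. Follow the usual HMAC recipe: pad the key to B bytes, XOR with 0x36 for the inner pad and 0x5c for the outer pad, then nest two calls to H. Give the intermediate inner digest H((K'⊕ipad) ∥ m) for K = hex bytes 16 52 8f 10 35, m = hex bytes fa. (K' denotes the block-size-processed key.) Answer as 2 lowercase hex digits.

a6

Key hex bytes 16 52 8f 10 35 is 5 bytes > B = 4, so hash it first: H(key) = 3c, then zero-pad to 4 bytes: K' = 3c 00 00 00.
K' ⊕ ipad = 0a 36 36 36.
Inner input = 0a 36 36 36 ∥ fa.
Inner hash: sum = 10+54+54+54+250 = 422; mod 256 = 166 → a6.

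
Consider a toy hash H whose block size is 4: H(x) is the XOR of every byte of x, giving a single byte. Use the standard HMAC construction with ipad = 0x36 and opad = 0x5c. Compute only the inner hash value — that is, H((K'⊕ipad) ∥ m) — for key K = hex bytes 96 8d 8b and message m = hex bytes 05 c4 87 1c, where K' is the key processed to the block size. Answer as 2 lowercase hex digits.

Key hex bytes 96 8d 8b is 3 bytes ≤ B = 4; zero-pad to 4 bytes: K' = 96 8d 8b 00.
K' ⊕ ipad = a0 bb bd 36.
Inner input = a0 bb bd 36 ∥ 05 c4 87 1c.
Inner hash: XOR a0⊕bb⊕bd⊕36⊕05⊕c4⊕87⊕1c = ca.

ca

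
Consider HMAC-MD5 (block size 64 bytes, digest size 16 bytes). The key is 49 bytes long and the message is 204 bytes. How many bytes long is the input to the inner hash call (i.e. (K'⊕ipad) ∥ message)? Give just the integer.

268

Key is 49 ≤ 64 bytes, zero-padded: |K'| = 64.
Inner input = (K'⊕ipad) ∥ m → 64 + 204 = 268 bytes.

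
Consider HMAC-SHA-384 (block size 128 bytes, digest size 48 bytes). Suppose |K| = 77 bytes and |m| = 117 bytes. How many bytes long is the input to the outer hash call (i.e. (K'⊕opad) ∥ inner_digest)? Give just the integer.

Key is 77 ≤ 128 bytes, zero-padded: |K'| = 128.
Outer input = (K'⊕opad) ∥ H(inner) → 128 + 48 = 176 bytes.

176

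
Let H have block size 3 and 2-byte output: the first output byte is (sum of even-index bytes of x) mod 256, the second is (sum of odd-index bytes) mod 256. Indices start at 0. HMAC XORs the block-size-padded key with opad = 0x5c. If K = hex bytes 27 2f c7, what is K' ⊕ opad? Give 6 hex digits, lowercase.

Key hex bytes 27 2f c7 is exactly B = 3 bytes: K' = 27 2f c7.
XOR each byte with 0x5c: 27⊕5c=7b, 2f⊕5c=73, c7⊕5c=9b.

7b739b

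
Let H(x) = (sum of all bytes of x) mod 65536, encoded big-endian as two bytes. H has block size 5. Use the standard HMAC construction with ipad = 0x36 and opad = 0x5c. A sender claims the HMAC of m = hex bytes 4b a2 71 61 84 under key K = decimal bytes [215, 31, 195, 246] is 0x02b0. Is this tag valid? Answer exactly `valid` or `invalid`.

valid

Key decimal bytes [215, 31, 195, 246] = d7 1f c3 f6 is 4 bytes ≤ B = 5; zero-pad to 5 bytes: K' = d7 1f c3 f6 00.
K' ⊕ ipad = e1 29 f5 c0 36; K' ⊕ opad = 8b 43 9f aa 5c.
Inner hash: sum = 225+41+245+192+54+75+162+113+97+132 = 1336 → 05 38.
Outer hash (recomputed tag): sum = 139+67+159+170+92+5+56 = 688 → 02 b0.
Recomputed tag = 02b0; claimed = 02b0 → match.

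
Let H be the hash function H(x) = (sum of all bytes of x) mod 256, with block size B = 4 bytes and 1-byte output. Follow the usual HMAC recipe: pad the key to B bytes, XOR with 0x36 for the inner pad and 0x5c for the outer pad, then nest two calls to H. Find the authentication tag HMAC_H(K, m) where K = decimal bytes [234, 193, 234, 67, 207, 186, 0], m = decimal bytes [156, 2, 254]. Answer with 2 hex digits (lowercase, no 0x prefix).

Key decimal bytes [234, 193, 234, 67, 207, 186, 0] = ea c1 ea 43 cf ba 00 is 7 bytes > B = 4, so hash it first: H(key) = 61, then zero-pad to 4 bytes: K' = 61 00 00 00.
K' ⊕ ipad = 57 36 36 36.  K' ⊕ opad = 3d 5c 5c 5c.
Inner input = (K'⊕ipad) ∥ m = 57 36 36 36 ∥ 9c 02 fe.
Inner hash: sum = 87+54+54+54+156+2+254 = 661; mod 256 = 149 → 95.
Outer input = (K'⊕opad) ∥ inner = 3d 5c 5c 5c ∥ 95.
Outer hash (tag): sum = 61+92+92+92+149 = 486; mod 256 = 230 → e6.

e6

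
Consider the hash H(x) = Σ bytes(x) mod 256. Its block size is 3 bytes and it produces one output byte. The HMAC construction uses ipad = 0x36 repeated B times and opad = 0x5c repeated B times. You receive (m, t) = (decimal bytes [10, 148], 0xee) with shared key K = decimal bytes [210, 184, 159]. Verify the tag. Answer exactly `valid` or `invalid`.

valid

Key decimal bytes [210, 184, 159] = d2 b8 9f is exactly B = 3 bytes: K' = d2 b8 9f.
K' ⊕ ipad = e4 8e a9; K' ⊕ opad = 8e e4 c3.
Inner hash: sum = 228+142+169+10+148 = 697; mod 256 = 185 → b9.
Outer hash (recomputed tag): sum = 142+228+195+185 = 750; mod 256 = 238 → ee.
Recomputed tag = ee; claimed = ee → match.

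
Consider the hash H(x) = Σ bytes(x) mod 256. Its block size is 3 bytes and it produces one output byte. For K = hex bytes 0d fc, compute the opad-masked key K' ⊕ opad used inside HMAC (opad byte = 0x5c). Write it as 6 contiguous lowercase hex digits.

Key hex bytes 0d fc is 2 bytes ≤ B = 3; zero-pad to 3 bytes: K' = 0d fc 00.
XOR each byte with 0x5c: 0d⊕5c=51, fc⊕5c=a0, 00⊕5c=5c.

51a05c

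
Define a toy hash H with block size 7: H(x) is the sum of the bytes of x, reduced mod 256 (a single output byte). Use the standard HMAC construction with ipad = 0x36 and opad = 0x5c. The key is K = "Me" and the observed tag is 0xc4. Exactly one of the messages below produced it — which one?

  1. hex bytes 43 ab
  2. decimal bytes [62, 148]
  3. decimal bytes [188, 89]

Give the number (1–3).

2

Key "Me" = 4d 65 is 2 bytes ≤ B = 7; zero-pad to 7 bytes: K' = 4d 65 00 00 00 00 00.
K' ⊕ ipad = 7b 53 36 36 36 36 36; K' ⊕ opad = 11 39 5c 5c 5c 5c 5c.
m1: inner = H(7b 53 36 36 36 36 36 43 ab) = ca; tag = H(11 39 5c 5c 5c 5c 5c ca) = e0
m2: inner = H(7b 53 36 36 36 36 36 3e 94) = ae; tag = H(11 39 5c 5c 5c 5c 5c ae) = c4 ← matches
m3: inner = H(7b 53 36 36 36 36 36 bc 59) = f1; tag = H(11 39 5c 5c 5c 5c 5c f1) = 07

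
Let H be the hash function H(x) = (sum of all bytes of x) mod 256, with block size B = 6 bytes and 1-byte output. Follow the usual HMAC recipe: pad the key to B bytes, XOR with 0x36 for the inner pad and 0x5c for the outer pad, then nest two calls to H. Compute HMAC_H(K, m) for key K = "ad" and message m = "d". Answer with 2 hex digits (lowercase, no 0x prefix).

ca

Key "ad" = 61 64 is 2 bytes ≤ B = 6; zero-pad to 6 bytes: K' = 61 64 00 00 00 00.
K' ⊕ ipad = 57 52 36 36 36 36.  K' ⊕ opad = 3d 38 5c 5c 5c 5c.
Inner input = (K'⊕ipad) ∥ m = 57 52 36 36 36 36 ∥ 64.
Inner hash: sum = 87+82+54+54+54+54+100 = 485; mod 256 = 229 → e5.
Outer input = (K'⊕opad) ∥ inner = 3d 38 5c 5c 5c 5c ∥ e5.
Outer hash (tag): sum = 61+56+92+92+92+92+229 = 714; mod 256 = 202 → ca.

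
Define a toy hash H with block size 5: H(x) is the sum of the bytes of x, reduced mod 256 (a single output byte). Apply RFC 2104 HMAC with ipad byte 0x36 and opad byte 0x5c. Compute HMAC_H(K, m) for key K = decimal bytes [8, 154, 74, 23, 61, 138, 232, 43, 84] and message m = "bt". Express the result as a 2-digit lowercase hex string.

92

Key decimal bytes [8, 154, 74, 23, 61, 138, 232, 43, 84] = 08 9a 4a 17 3d 8a e8 2b 54 is 9 bytes > B = 5, so hash it first: H(key) = 31, then zero-pad to 5 bytes: K' = 31 00 00 00 00.
K' ⊕ ipad = 07 36 36 36 36.  K' ⊕ opad = 6d 5c 5c 5c 5c.
Inner input = (K'⊕ipad) ∥ m = 07 36 36 36 36 ∥ 62 74.
Inner hash: sum = 7+54+54+54+54+98+116 = 437; mod 256 = 181 → b5.
Outer input = (K'⊕opad) ∥ inner = 6d 5c 5c 5c 5c ∥ b5.
Outer hash (tag): sum = 109+92+92+92+92+181 = 658; mod 256 = 146 → 92.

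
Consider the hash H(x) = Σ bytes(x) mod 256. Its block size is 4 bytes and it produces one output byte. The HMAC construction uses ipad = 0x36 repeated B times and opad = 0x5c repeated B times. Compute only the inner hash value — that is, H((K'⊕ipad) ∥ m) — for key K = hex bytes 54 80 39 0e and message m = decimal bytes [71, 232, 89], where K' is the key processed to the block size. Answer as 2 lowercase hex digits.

e7

Key hex bytes 54 80 39 0e is exactly B = 4 bytes: K' = 54 80 39 0e.
K' ⊕ ipad = 62 b6 0f 38.
Inner input = 62 b6 0f 38 ∥ 47 e8 59.
Inner hash: sum = 98+182+15+56+71+232+89 = 743; mod 256 = 231 → e7.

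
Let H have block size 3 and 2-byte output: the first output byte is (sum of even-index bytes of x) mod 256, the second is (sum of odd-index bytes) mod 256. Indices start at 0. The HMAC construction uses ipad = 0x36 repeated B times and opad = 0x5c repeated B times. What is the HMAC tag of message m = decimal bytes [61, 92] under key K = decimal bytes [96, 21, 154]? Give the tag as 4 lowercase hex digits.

Key decimal bytes [96, 21, 154] = 60 15 9a is exactly B = 3 bytes: K' = 60 15 9a.
K' ⊕ ipad = 56 23 ac.  K' ⊕ opad = 3c 49 c6.
Inner input = (K'⊕ipad) ∥ m = 56 23 ac ∥ 3d 5c.
Inner hash: even-index sum = 350 mod 256 = 94; odd-index sum = 96 mod 256 = 96 → 5e 60.
Outer input = (K'⊕opad) ∥ inner = 3c 49 c6 ∥ 5e 60.
Outer hash (tag): even-index sum = 354 mod 256 = 98; odd-index sum = 167 mod 256 = 167 → 62 a7.

62a7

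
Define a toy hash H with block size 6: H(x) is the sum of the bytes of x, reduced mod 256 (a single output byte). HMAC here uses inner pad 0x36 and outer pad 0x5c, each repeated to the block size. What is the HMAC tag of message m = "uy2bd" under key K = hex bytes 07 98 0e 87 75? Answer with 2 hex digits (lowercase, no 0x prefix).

Key hex bytes 07 98 0e 87 75 is 5 bytes ≤ B = 6; zero-pad to 6 bytes: K' = 07 98 0e 87 75 00.
K' ⊕ ipad = 31 ae 38 b1 43 36.  K' ⊕ opad = 5b c4 52 db 29 5c.
Inner input = (K'⊕ipad) ∥ m = 31 ae 38 b1 43 36 ∥ 75 79 32 62 64.
Inner hash: sum = 49+174+56+177+67+54+117+121+50+98+100 = 1063; mod 256 = 39 → 27.
Outer input = (K'⊕opad) ∥ inner = 5b c4 52 db 29 5c ∥ 27.
Outer hash (tag): sum = 91+196+82+219+41+92+39 = 760; mod 256 = 248 → f8.

f8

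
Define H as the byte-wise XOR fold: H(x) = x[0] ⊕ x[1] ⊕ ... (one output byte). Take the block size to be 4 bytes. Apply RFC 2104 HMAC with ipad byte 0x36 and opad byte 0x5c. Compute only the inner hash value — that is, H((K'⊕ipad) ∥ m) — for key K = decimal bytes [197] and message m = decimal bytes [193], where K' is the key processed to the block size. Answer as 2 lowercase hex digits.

04

Key decimal bytes [197] = c5 is 1 byte ≤ B = 4; zero-pad to 4 bytes: K' = c5 00 00 00.
K' ⊕ ipad = f3 36 36 36.
Inner input = f3 36 36 36 ∥ c1.
Inner hash: XOR f3⊕36⊕36⊕36⊕c1 = 04.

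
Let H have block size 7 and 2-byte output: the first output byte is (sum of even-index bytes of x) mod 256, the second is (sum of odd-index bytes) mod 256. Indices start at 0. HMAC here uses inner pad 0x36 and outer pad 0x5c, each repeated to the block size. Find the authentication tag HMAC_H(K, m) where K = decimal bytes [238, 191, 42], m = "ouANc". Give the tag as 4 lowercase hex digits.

Key decimal bytes [238, 191, 42] = ee bf 2a is 3 bytes ≤ B = 7; zero-pad to 7 bytes: K' = ee bf 2a 00 00 00 00.
K' ⊕ ipad = d8 89 1c 36 36 36 36.  K' ⊕ opad = b2 e3 76 5c 5c 5c 5c.
Inner input = (K'⊕ipad) ∥ m = d8 89 1c 36 36 36 36 ∥ 6f 75 41 4e 63.
Inner hash: even-index sum = 547 mod 256 = 35; odd-index sum = 520 mod 256 = 8 → 23 08.
Outer input = (K'⊕opad) ∥ inner = b2 e3 76 5c 5c 5c 5c ∥ 23 08.
Outer hash (tag): even-index sum = 488 mod 256 = 232; odd-index sum = 446 mod 256 = 190 → e8 be.

e8be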